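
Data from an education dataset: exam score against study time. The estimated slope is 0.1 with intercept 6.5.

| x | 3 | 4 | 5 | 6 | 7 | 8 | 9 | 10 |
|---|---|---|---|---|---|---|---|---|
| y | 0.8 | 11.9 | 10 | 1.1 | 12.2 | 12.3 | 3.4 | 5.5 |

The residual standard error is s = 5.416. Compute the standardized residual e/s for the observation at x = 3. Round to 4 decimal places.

-1.1078

ŷ = 6.5 + 0.1·3 = 6.8
e = 0.8 − 6.8 = -6
e/s = -6 / 5.416 = -1.1078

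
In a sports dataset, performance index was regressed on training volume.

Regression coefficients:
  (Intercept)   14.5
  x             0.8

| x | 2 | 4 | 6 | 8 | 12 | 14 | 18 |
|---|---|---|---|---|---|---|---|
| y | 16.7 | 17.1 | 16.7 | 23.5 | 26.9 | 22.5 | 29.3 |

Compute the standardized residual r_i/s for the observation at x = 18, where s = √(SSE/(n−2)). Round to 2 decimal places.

0.16

x=2: ŷ = 14.5 + 0.8·2 = 16.1; r = 16.7 − 16.1 = 0.6
x=4: ŷ = 14.5 + 0.8·4 = 17.7; r = 17.1 − 17.7 = -0.6
x=6: ŷ = 14.5 + 0.8·6 = 19.3; r = 16.7 − 19.3 = -2.6
x=8: ŷ = 14.5 + 0.8·8 = 20.9; r = 23.5 − 20.9 = 2.6
x=12: ŷ = 14.5 + 0.8·12 = 24.1; r = 26.9 − 24.1 = 2.8
x=14: ŷ = 14.5 + 0.8·14 = 25.7; r = 22.5 − 25.7 = -3.2
x=18: ŷ = 14.5 + 0.8·18 = 28.9; r = 29.3 − 28.9 = 0.4
SSE = 0.36 + 0.36 + 6.76 + 6.76 + 7.84 + 10.24 + 0.16 = 32.48
s = √(32.48/5) = 2.54873
r/s = 0.4 / 2.54873 = 0.16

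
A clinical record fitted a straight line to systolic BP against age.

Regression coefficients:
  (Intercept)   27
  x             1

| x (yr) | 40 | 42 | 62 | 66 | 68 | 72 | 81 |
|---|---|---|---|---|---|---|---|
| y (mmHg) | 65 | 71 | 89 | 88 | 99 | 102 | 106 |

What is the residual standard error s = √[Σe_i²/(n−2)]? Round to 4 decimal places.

x=40: ŷ = 27 + 40 = 67; e = 65 − 67 = -2
x=42: ŷ = 27 + 42 = 69; e = 71 − 69 = 2
x=62: ŷ = 27 + 62 = 89; e = 89 − 89 = 0
x=66: ŷ = 27 + 66 = 93; e = 88 − 93 = -5
x=68: ŷ = 27 + 68 = 95; e = 99 − 95 = 4
x=72: ŷ = 27 + 72 = 99; e = 102 − 99 = 3
x=81: ŷ = 27 + 81 = 108; e = 106 − 108 = -2
SSE = 4 + 4 + 0 + 25 + 16 + 9 + 4 = 62
s = √(62/5) = √12.4 ≈ 3.5214

s = 3.5214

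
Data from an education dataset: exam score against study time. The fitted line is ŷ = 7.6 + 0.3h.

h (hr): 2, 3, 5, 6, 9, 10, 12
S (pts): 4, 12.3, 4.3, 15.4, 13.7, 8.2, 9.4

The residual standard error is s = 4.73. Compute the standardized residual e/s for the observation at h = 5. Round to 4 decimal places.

-1.0148

ŷ = 7.6 + 0.3·5 = 9.1
e = 4.3 − 9.1 = -4.8
e/s = -4.8 / 4.73 = -1.0148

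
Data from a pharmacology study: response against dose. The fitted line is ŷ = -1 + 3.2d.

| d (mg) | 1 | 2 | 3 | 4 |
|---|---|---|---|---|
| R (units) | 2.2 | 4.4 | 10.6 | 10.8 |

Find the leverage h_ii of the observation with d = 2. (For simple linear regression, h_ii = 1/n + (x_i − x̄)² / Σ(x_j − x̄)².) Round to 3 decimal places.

d̄ = (1 + 2 + 3 + 4)/4 = 2.5
Σ(d − d̄)² = 2.25 + 0.25 + 0.25 + 2.25 = 5
h = 1/4 + (-0.5)²/5 = 0.25 + 0.05 = 0.300

h = 0.300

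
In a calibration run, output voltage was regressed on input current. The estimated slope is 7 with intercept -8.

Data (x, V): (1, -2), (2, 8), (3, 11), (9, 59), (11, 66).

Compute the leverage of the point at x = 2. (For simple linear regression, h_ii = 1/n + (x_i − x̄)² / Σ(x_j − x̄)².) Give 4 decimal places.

x̄ = (1 + 2 + 3 + 9 + 11)/5 = 5.2
Σ(x − x̄)² = 17.64 + 10.24 + 4.84 + 14.44 + 33.64 = 80.8
h = 1/5 + (-3.2)²/80.8 = 0.2 + 0.126733 = 0.3267

h = 0.3267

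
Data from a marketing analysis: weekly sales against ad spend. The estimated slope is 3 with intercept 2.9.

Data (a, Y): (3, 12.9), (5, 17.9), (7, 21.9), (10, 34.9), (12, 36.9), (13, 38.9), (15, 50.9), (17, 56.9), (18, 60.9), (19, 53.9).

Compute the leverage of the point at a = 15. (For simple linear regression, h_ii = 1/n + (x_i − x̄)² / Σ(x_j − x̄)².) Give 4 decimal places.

h = 0.1345

ā = (3 + 5 + 7 + 10 + 12 + 13 + 15 + 17 + 18 + 19)/10 = 11.9
Σ(a − ā)² = 79.21 + 47.61 + 24.01 + 3.61 + 0.01 + 1.21 + 9.61 + 26.01 + 37.21 + 50.41 = 278.9
h = 1/10 + (3.1)²/278.9 = 0.1 + 0.0344568 = 0.1345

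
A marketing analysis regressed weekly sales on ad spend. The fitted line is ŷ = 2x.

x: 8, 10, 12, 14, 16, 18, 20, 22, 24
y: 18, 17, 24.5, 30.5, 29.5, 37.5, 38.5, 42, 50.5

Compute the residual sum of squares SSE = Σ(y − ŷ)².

SSE = 40.5

x=8: ŷ = 2·8 = 16; r = 18 − 16 = 2
x=10: ŷ = 2·10 = 20; r = 17 − 20 = -3
x=12: ŷ = 2·12 = 24; r = 24.5 − 24 = 0.5
x=14: ŷ = 2·14 = 28; r = 30.5 − 28 = 2.5
x=16: ŷ = 2·16 = 32; r = 29.5 − 32 = -2.5
x=18: ŷ = 2·18 = 36; r = 37.5 − 36 = 1.5
x=20: ŷ = 2·20 = 40; r = 38.5 − 40 = -1.5
x=22: ŷ = 2·22 = 44; r = 42 − 44 = -2
x=24: ŷ = 2·24 = 48; r = 50.5 − 48 = 2.5
SSE = 4 + 9 + 0.25 + 6.25 + 6.25 + 2.25 + 2.25 + 4 + 6.25 = 40.5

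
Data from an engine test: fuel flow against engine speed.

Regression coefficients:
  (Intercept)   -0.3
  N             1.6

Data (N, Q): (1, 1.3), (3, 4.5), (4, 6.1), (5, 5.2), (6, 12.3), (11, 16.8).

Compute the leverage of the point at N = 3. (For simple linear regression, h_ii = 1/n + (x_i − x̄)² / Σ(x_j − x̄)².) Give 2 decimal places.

h = 0.24

N̄ = (1 + 3 + 4 + 5 + 6 + 11)/6 = 5
Σ(N − N̄)² = 16 + 4 + 1 + 0 + 1 + 36 = 58
h = 1/6 + (-2)²/58 = 0.166667 + 0.0689655 = 0.24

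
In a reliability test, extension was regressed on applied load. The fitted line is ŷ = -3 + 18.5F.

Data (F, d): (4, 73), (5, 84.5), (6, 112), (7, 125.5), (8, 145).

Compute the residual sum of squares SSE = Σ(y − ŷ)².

SSE = 46

F=4: ŷ = -3 + 18.5·4 = 71; r = 73 − 71 = 2
F=5: ŷ = -3 + 18.5·5 = 89.5; r = 84.5 − 89.5 = -5
F=6: ŷ = -3 + 18.5·6 = 108; r = 112 − 108 = 4
F=7: ŷ = -3 + 18.5·7 = 126.5; r = 125.5 − 126.5 = -1
F=8: ŷ = -3 + 18.5·8 = 145; r = 145 − 145 = 0
SSE = 4 + 25 + 16 + 1 + 0 = 46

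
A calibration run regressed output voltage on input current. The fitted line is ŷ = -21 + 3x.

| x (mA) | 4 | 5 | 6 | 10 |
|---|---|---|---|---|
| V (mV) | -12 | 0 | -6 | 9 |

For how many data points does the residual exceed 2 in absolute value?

3

x=4: ŷ = -21 + 3·4 = -9; e = -12 − (-9) = -3
x=5: ŷ = -21 + 3·5 = -6; e = 0 − (-6) = 6
x=6: ŷ = -21 + 3·6 = -3; e = -6 − (-3) = -3
x=10: ŷ = -21 + 3·10 = 9; e = 9 − 9 = 0
|e| > 2: x=4 (|e|=3), x=5 (|e|=6), x=6 (|e|=3) → 3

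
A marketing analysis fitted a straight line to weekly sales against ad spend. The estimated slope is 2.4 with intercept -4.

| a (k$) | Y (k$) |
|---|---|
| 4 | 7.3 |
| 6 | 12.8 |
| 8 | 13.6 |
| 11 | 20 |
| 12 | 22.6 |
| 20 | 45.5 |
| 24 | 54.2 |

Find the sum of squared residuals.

a=4: Ŷ = -4 + 2.4·4 = 5.6; r = 7.3 − 5.6 = 1.7
a=6: Ŷ = -4 + 2.4·6 = 10.4; r = 12.8 − 10.4 = 2.4
a=8: Ŷ = -4 + 2.4·8 = 15.2; r = 13.6 − 15.2 = -1.6
a=11: Ŷ = -4 + 2.4·11 = 22.4; r = 20 − 22.4 = -2.4
a=12: Ŷ = -4 + 2.4·12 = 24.8; r = 22.6 − 24.8 = -2.2
a=20: Ŷ = -4 + 2.4·20 = 44; r = 45.5 − 44 = 1.5
a=24: Ŷ = -4 + 2.4·24 = 53.6; r = 54.2 − 53.6 = 0.6
SSE = 2.89 + 5.76 + 2.56 + 5.76 + 4.84 + 2.25 + 0.36 = 24.42

SSE = 24.42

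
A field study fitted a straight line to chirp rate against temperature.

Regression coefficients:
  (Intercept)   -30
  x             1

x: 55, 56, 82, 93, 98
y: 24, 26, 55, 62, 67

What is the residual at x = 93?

ŷ = -30 + 93 = 63
r = 62 − 63 = -1

r = -1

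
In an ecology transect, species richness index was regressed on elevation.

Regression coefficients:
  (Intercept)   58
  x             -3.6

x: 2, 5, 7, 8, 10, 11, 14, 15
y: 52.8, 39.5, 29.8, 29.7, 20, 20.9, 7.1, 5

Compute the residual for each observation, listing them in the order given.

x=2: ŷ = 58 − 3.6·2 = 50.8; r = 52.8 − 50.8 = 2
x=5: ŷ = 58 − 3.6·5 = 40; r = 39.5 − 40 = -0.5
x=7: ŷ = 58 − 3.6·7 = 32.8; r = 29.8 − 32.8 = -3
x=8: ŷ = 58 − 3.6·8 = 29.2; r = 29.7 − 29.2 = 0.5
x=10: ŷ = 58 − 3.6·10 = 22; r = 20 − 22 = -2
x=11: ŷ = 58 − 3.6·11 = 18.4; r = 20.9 − 18.4 = 2.5
x=14: ŷ = 58 − 3.6·14 = 7.6; r = 7.1 − 7.6 = -0.5
x=15: ŷ = 58 − 3.6·15 = 4; r = 5 − 4 = 1

2, -0.5, -3, 0.5, -2, 2.5, -0.5, 1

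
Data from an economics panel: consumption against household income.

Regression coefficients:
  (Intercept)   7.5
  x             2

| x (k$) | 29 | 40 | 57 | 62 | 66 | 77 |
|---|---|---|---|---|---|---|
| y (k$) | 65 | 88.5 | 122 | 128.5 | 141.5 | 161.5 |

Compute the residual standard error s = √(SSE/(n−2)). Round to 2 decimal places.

s = 1.90

x=29: ŷ = 7.5 + 2·29 = 65.5; r = 65 − 65.5 = -0.5
x=40: ŷ = 7.5 + 2·40 = 87.5; r = 88.5 − 87.5 = 1
x=57: ŷ = 7.5 + 2·57 = 121.5; r = 122 − 121.5 = 0.5
x=62: ŷ = 7.5 + 2·62 = 131.5; r = 128.5 − 131.5 = -3
x=66: ŷ = 7.5 + 2·66 = 139.5; r = 141.5 − 139.5 = 2
x=77: ŷ = 7.5 + 2·77 = 161.5; r = 161.5 − 161.5 = 0
SSE = 0.25 + 1 + 0.25 + 9 + 4 + 0 = 14.5
s = √(14.5/4) = √3.625 ≈ 1.90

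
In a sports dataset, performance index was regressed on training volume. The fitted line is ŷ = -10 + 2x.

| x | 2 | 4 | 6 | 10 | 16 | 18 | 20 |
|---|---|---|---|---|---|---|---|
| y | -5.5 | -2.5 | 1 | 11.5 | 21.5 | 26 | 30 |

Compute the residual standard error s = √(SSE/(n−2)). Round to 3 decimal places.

s = 0.894

x=2: ŷ = -10 + 2·2 = -6; r = -5.5 − (-6) = 0.5
x=4: ŷ = -10 + 2·4 = -2; r = -2.5 − (-2) = -0.5
x=6: ŷ = -10 + 2·6 = 2; r = 1 − 2 = -1
x=10: ŷ = -10 + 2·10 = 10; r = 11.5 − 10 = 1.5
x=16: ŷ = -10 + 2·16 = 22; r = 21.5 − 22 = -0.5
x=18: ŷ = -10 + 2·18 = 26; r = 26 − 26 = 0
x=20: ŷ = -10 + 2·20 = 30; r = 30 − 30 = 0
SSE = 0.25 + 0.25 + 1 + 2.25 + 0.25 + 0 + 0 = 4
s = √(4/5) = √0.8 ≈ 0.894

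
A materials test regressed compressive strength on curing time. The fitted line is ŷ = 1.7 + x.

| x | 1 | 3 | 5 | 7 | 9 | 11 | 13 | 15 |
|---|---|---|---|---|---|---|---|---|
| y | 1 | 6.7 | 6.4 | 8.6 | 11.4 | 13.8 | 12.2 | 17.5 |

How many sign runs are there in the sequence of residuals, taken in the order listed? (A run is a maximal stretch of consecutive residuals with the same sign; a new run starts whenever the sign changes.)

6 runs

x=1: ŷ = 1.7 + 1 = 2.7; e = 1 − 2.7 = -1.7
x=3: ŷ = 1.7 + 3 = 4.7; e = 6.7 − 4.7 = 2
x=5: ŷ = 1.7 + 5 = 6.7; e = 6.4 − 6.7 = -0.3
x=7: ŷ = 1.7 + 7 = 8.7; e = 8.6 − 8.7 = -0.1
x=9: ŷ = 1.7 + 9 = 10.7; e = 11.4 − 10.7 = 0.7
x=11: ŷ = 1.7 + 11 = 12.7; e = 13.8 − 12.7 = 1.1
x=13: ŷ = 1.7 + 13 = 14.7; e = 12.2 − 14.7 = -2.5
x=15: ŷ = 1.7 + 15 = 16.7; e = 17.5 − 16.7 = 0.8
Signs: − + − − + + − +
Runs: −×1, +×1, −×2, +×2, −×1, +×1 → 6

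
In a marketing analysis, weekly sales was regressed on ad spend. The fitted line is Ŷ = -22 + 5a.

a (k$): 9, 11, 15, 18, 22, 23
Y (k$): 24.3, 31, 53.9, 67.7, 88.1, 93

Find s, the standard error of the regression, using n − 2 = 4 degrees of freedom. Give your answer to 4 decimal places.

a=9: Ŷ = -22 + 5·9 = 23; r = 24.3 − 23 = 1.3
a=11: Ŷ = -22 + 5·11 = 33; r = 31 − 33 = -2
a=15: Ŷ = -22 + 5·15 = 53; r = 53.9 − 53 = 0.9
a=18: Ŷ = -22 + 5·18 = 68; r = 67.7 − 68 = -0.3
a=22: Ŷ = -22 + 5·22 = 88; r = 88.1 − 88 = 0.1
a=23: Ŷ = -22 + 5·23 = 93; r = 93 − 93 = 0
SSE = 1.69 + 4 + 0.81 + 0.09 + 0.01 + 0 = 6.6
s = √(6.6/4) = √1.65 ≈ 1.2845

s = 1.2845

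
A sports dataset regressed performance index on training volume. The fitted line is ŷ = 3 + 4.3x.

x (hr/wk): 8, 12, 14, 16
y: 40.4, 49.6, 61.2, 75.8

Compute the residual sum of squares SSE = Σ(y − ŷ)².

SSE = 54

x=8: ŷ = 3 + 4.3·8 = 37.4; e = 40.4 − 37.4 = 3
x=12: ŷ = 3 + 4.3·12 = 54.6; e = 49.6 − 54.6 = -5
x=14: ŷ = 3 + 4.3·14 = 63.2; e = 61.2 − 63.2 = -2
x=16: ŷ = 3 + 4.3·16 = 71.8; e = 75.8 − 71.8 = 4
SSE = 9 + 25 + 4 + 16 = 54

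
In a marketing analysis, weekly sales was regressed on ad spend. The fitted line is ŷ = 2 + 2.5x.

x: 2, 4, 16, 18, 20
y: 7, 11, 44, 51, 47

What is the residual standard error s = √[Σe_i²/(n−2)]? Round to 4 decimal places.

s = 3.9158

x=2: ŷ = 2 + 2.5·2 = 7; e = 7 − 7 = 0
x=4: ŷ = 2 + 2.5·4 = 12; e = 11 − 12 = -1
x=16: ŷ = 2 + 2.5·16 = 42; e = 44 − 42 = 2
x=18: ŷ = 2 + 2.5·18 = 47; e = 51 − 47 = 4
x=20: ŷ = 2 + 2.5·20 = 52; e = 47 − 52 = -5
SSE = 0 + 1 + 4 + 16 + 25 = 46
s = √(46/3) = √15.3333 ≈ 3.9158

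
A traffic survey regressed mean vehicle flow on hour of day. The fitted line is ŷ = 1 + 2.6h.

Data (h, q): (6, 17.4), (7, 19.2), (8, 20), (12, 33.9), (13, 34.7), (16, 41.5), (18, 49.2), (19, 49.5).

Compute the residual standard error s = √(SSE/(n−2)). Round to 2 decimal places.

h=6: ŷ = 1 + 2.6·6 = 16.6; r = 17.4 − 16.6 = 0.8
h=7: ŷ = 1 + 2.6·7 = 19.2; r = 19.2 − 19.2 = 0
h=8: ŷ = 1 + 2.6·8 = 21.8; r = 20 − 21.8 = -1.8
h=12: ŷ = 1 + 2.6·12 = 32.2; r = 33.9 − 32.2 = 1.7
h=13: ŷ = 1 + 2.6·13 = 34.8; r = 34.7 − 34.8 = -0.1
h=16: ŷ = 1 + 2.6·16 = 42.6; r = 41.5 − 42.6 = -1.1
h=18: ŷ = 1 + 2.6·18 = 47.8; r = 49.2 − 47.8 = 1.4
h=19: ŷ = 1 + 2.6·19 = 50.4; r = 49.5 − 50.4 = -0.9
SSE = 0.64 + 0 + 3.24 + 2.89 + 0.01 + 1.21 + 1.96 + 0.81 = 10.76
s = √(10.76/6) = √1.79333 ≈ 1.34

s = 1.34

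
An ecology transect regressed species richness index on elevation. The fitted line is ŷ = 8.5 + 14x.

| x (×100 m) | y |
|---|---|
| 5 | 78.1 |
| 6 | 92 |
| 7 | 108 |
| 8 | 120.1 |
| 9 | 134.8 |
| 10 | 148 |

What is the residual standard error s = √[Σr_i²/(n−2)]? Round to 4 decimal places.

x=5: ŷ = 8.5 + 14·5 = 78.5; r = 78.1 − 78.5 = -0.4
x=6: ŷ = 8.5 + 14·6 = 92.5; r = 92 − 92.5 = -0.5
x=7: ŷ = 8.5 + 14·7 = 106.5; r = 108 − 106.5 = 1.5
x=8: ŷ = 8.5 + 14·8 = 120.5; r = 120.1 − 120.5 = -0.4
x=9: ŷ = 8.5 + 14·9 = 134.5; r = 134.8 − 134.5 = 0.3
x=10: ŷ = 8.5 + 14·10 = 148.5; r = 148 − 148.5 = -0.5
SSE = 0.16 + 0.25 + 2.25 + 0.16 + 0.09 + 0.25 = 3.16
s = √(3.16/4) = √0.79 ≈ 0.8888

s = 0.8888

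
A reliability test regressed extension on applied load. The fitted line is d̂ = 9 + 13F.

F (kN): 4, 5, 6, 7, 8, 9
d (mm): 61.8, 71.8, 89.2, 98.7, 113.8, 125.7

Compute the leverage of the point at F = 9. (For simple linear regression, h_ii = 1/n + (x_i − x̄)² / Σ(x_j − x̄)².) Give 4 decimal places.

F̄ = (4 + 5 + 6 + 7 + 8 + 9)/6 = 6.5
Σ(F − F̄)² = 6.25 + 2.25 + 0.25 + 0.25 + 2.25 + 6.25 = 17.5
h = 1/6 + (2.5)²/17.5 = 0.166667 + 0.357143 = 0.5238

h = 0.5238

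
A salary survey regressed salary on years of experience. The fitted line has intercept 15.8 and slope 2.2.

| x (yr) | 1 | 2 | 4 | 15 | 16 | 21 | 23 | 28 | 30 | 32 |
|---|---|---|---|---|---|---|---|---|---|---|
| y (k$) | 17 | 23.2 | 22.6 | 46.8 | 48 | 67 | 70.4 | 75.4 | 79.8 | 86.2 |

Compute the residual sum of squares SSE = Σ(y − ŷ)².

x=1: ŷ = 15.8 + 2.2·1 = 18; e = 17 − 18 = -1
x=2: ŷ = 15.8 + 2.2·2 = 20.2; e = 23.2 − 20.2 = 3
x=4: ŷ = 15.8 + 2.2·4 = 24.6; e = 22.6 − 24.6 = -2
x=15: ŷ = 15.8 + 2.2·15 = 48.8; e = 46.8 − 48.8 = -2
x=16: ŷ = 15.8 + 2.2·16 = 51; e = 48 − 51 = -3
x=21: ŷ = 15.8 + 2.2·21 = 62; e = 67 − 62 = 5
x=23: ŷ = 15.8 + 2.2·23 = 66.4; e = 70.4 − 66.4 = 4
x=28: ŷ = 15.8 + 2.2·28 = 77.4; e = 75.4 − 77.4 = -2
x=30: ŷ = 15.8 + 2.2·30 = 81.8; e = 79.8 − 81.8 = -2
x=32: ŷ = 15.8 + 2.2·32 = 86.2; e = 86.2 − 86.2 = 0
SSE = 1 + 9 + 4 + 4 + 9 + 25 + 16 + 4 + 4 + 0 = 76

SSE = 76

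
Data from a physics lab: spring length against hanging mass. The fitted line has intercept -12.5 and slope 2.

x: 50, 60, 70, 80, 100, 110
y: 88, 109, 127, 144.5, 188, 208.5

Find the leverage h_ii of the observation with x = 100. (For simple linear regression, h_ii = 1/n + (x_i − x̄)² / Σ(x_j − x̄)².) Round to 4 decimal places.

h = 0.3416

x̄ = (50 + 60 + 70 + 80 + 100 + 110)/6 = 78.3333
Σ(x − x̄)² = 802.778 + 336.111 + 69.4444 + 2.77778 + 469.444 + 1002.78 = 2683.33
h = 1/6 + (21.6667)²/2683.33 = 0.166667 + 0.174948 = 0.3416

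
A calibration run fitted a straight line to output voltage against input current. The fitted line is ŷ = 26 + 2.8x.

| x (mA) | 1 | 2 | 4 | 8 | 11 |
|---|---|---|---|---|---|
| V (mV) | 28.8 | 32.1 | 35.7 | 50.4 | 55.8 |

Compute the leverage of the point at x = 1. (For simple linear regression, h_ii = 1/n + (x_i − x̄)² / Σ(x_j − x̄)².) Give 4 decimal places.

x̄ = (1 + 2 + 4 + 8 + 11)/5 = 5.2
Σ(x − x̄)² = 17.64 + 10.24 + 1.44 + 7.84 + 33.64 = 70.8
h = 1/5 + (-4.2)²/70.8 = 0.2 + 0.249153 = 0.4492

h = 0.4492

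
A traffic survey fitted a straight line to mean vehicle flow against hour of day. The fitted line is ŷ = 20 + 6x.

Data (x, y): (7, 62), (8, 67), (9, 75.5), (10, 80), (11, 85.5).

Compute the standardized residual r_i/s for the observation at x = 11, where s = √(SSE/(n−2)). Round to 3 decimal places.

x=7: ŷ = 20 + 6·7 = 62; r = 62 − 62 = 0
x=8: ŷ = 20 + 6·8 = 68; r = 67 − 68 = -1
x=9: ŷ = 20 + 6·9 = 74; r = 75.5 − 74 = 1.5
x=10: ŷ = 20 + 6·10 = 80; r = 80 − 80 = 0
x=11: ŷ = 20 + 6·11 = 86; r = 85.5 − 86 = -0.5
SSE = 0 + 1 + 2.25 + 0 + 0.25 = 3.5
s = √(3.5/3) = 1.08012
r/s = -0.5 / 1.08012 = -0.463

-0.463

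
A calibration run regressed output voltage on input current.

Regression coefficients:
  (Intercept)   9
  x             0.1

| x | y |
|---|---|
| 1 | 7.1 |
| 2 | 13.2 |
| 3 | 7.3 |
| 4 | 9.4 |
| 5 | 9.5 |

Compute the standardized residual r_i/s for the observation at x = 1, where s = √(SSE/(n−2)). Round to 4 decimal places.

x=1: ŷ = 9 + 0.1·1 = 9.1; r = 7.1 − 9.1 = -2
x=2: ŷ = 9 + 0.1·2 = 9.2; r = 13.2 − 9.2 = 4
x=3: ŷ = 9 + 0.1·3 = 9.3; r = 7.3 − 9.3 = -2
x=4: ŷ = 9 + 0.1·4 = 9.4; r = 9.4 − 9.4 = 0
x=5: ŷ = 9 + 0.1·5 = 9.5; r = 9.5 − 9.5 = 0
SSE = 4 + 16 + 4 + 0 + 0 = 24
s = √(24/3) = 2.82843
r/s = -2 / 2.82843 = -0.7071

-0.7071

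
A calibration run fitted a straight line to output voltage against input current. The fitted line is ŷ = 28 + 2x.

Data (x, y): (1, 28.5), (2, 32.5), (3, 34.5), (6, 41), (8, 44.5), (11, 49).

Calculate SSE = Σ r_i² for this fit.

x=1: ŷ = 28 + 2·1 = 30; r = 28.5 − 30 = -1.5
x=2: ŷ = 28 + 2·2 = 32; r = 32.5 − 32 = 0.5
x=3: ŷ = 28 + 2·3 = 34; r = 34.5 − 34 = 0.5
x=6: ŷ = 28 + 2·6 = 40; r = 41 − 40 = 1
x=8: ŷ = 28 + 2·8 = 44; r = 44.5 − 44 = 0.5
x=11: ŷ = 28 + 2·11 = 50; r = 49 − 50 = -1
SSE = 2.25 + 0.25 + 0.25 + 1 + 0.25 + 1 = 5

SSE = 5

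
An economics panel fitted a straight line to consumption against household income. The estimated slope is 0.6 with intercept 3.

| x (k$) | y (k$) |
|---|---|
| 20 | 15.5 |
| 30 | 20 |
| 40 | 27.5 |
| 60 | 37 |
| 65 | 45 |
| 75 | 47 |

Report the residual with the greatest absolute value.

e = 3

x=20: ŷ = 3 + 0.6·20 = 15; e = 15.5 − 15 = 0.5
x=30: ŷ = 3 + 0.6·30 = 21; e = 20 − 21 = -1
x=40: ŷ = 3 + 0.6·40 = 27; e = 27.5 − 27 = 0.5
x=60: ŷ = 3 + 0.6·60 = 39; e = 37 − 39 = -2
x=65: ŷ = 3 + 0.6·65 = 42; e = 45 − 42 = 3
x=75: ŷ = 3 + 0.6·75 = 48; e = 47 − 48 = -1
Largest |e| is 3 at x = 65, residual 3.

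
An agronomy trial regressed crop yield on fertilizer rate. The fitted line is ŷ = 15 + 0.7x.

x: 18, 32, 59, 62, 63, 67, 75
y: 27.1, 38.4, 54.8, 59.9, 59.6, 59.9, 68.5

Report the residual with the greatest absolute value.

e = -2

x=18: ŷ = 15 + 0.7·18 = 27.6; e = 27.1 − 27.6 = -0.5
x=32: ŷ = 15 + 0.7·32 = 37.4; e = 38.4 − 37.4 = 1
x=59: ŷ = 15 + 0.7·59 = 56.3; e = 54.8 − 56.3 = -1.5
x=62: ŷ = 15 + 0.7·62 = 58.4; e = 59.9 − 58.4 = 1.5
x=63: ŷ = 15 + 0.7·63 = 59.1; e = 59.6 − 59.1 = 0.5
x=67: ŷ = 15 + 0.7·67 = 61.9; e = 59.9 − 61.9 = -2
x=75: ŷ = 15 + 0.7·75 = 67.5; e = 68.5 − 67.5 = 1
Largest |e| is 2 at x = 67, residual -2.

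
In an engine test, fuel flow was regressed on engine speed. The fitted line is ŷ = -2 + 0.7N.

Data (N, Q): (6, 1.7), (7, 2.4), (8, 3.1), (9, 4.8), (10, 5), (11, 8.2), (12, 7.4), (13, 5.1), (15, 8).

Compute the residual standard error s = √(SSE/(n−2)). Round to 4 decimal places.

s = 1.3363

N=6: ŷ = -2 + 0.7·6 = 2.2; r = 1.7 − 2.2 = -0.5
N=7: ŷ = -2 + 0.7·7 = 2.9; r = 2.4 − 2.9 = -0.5
N=8: ŷ = -2 + 0.7·8 = 3.6; r = 3.1 − 3.6 = -0.5
N=9: ŷ = -2 + 0.7·9 = 4.3; r = 4.8 − 4.3 = 0.5
N=10: ŷ = -2 + 0.7·10 = 5; r = 5 − 5 = 0
N=11: ŷ = -2 + 0.7·11 = 5.7; r = 8.2 − 5.7 = 2.5
N=12: ŷ = -2 + 0.7·12 = 6.4; r = 7.4 − 6.4 = 1
N=13: ŷ = -2 + 0.7·13 = 7.1; r = 5.1 − 7.1 = -2
N=15: ŷ = -2 + 0.7·15 = 8.5; r = 8 − 8.5 = -0.5
SSE = 0.25 + 0.25 + 0.25 + 0.25 + 0 + 6.25 + 1 + 4 + 0.25 = 12.5
s = √(12.5/7) = √1.78571 ≈ 1.3363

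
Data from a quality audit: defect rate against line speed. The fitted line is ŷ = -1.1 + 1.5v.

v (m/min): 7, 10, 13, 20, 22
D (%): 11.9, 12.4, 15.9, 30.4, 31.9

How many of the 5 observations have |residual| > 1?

v=7: ŷ = -1.1 + 1.5·7 = 9.4; r = 11.9 − 9.4 = 2.5
v=10: ŷ = -1.1 + 1.5·10 = 13.9; r = 12.4 − 13.9 = -1.5
v=13: ŷ = -1.1 + 1.5·13 = 18.4; r = 15.9 − 18.4 = -2.5
v=20: ŷ = -1.1 + 1.5·20 = 28.9; r = 30.4 − 28.9 = 1.5
v=22: ŷ = -1.1 + 1.5·22 = 31.9; r = 31.9 − 31.9 = 0
|r| > 1: v=7 (|r|=2.5), v=10 (|r|=1.5), v=13 (|r|=2.5), v=20 (|r|=1.5) → 4

4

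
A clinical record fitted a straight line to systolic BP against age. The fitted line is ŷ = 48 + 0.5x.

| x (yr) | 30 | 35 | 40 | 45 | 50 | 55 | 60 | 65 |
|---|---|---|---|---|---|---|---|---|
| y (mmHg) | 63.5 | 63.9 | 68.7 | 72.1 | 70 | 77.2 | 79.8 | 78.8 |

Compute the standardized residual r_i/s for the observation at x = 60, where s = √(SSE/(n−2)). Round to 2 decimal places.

0.90

x=30: ŷ = 48 + 0.5·30 = 63; r = 63.5 − 63 = 0.5
x=35: ŷ = 48 + 0.5·35 = 65.5; r = 63.9 − 65.5 = -1.6
x=40: ŷ = 48 + 0.5·40 = 68; r = 68.7 − 68 = 0.7
x=45: ŷ = 48 + 0.5·45 = 70.5; r = 72.1 − 70.5 = 1.6
x=50: ŷ = 48 + 0.5·50 = 73; r = 70 − 73 = -3
x=55: ŷ = 48 + 0.5·55 = 75.5; r = 77.2 − 75.5 = 1.7
x=60: ŷ = 48 + 0.5·60 = 78; r = 79.8 − 78 = 1.8
x=65: ŷ = 48 + 0.5·65 = 80.5; r = 78.8 − 80.5 = -1.7
SSE = 0.25 + 2.56 + 0.49 + 2.56 + 9 + 2.89 + 3.24 + 2.89 = 23.88
s = √(23.88/6) = 1.99499
r/s = 1.8 / 1.99499 = 0.90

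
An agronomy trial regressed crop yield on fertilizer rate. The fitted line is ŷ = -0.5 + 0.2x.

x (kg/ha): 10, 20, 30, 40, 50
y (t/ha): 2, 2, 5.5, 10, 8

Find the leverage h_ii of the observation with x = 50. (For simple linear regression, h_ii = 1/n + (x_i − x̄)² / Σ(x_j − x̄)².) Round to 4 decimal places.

x̄ = (10 + 20 + 30 + 40 + 50)/5 = 30
Σ(x − x̄)² = 400 + 100 + 0 + 100 + 400 = 1000
h = 1/5 + (20)²/1000 = 0.2 + 0.4 = 0.6000

h = 0.6000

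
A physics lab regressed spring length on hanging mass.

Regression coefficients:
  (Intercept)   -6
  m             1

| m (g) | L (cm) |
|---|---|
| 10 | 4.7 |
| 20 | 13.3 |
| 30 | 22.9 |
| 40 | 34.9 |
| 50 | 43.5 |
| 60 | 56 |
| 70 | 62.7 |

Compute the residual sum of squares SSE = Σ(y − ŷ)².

m=10: ŷ = -6 + 10 = 4; e = 4.7 − 4 = 0.7
m=20: ŷ = -6 + 20 = 14; e = 13.3 − 14 = -0.7
m=30: ŷ = -6 + 30 = 24; e = 22.9 − 24 = -1.1
m=40: ŷ = -6 + 40 = 34; e = 34.9 − 34 = 0.9
m=50: ŷ = -6 + 50 = 44; e = 43.5 − 44 = -0.5
m=60: ŷ = -6 + 60 = 54; e = 56 − 54 = 2
m=70: ŷ = -6 + 70 = 64; e = 62.7 − 64 = -1.3
SSE = 0.49 + 0.49 + 1.21 + 0.81 + 0.25 + 4 + 1.69 = 8.94

SSE = 8.94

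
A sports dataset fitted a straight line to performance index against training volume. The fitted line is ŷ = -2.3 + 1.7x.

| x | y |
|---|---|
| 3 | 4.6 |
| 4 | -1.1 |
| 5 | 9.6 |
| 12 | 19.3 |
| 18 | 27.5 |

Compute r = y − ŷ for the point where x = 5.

ŷ = -2.3 + 1.7·5 = 6.2
r = 9.6 − 6.2 = 3.4

r = 3.4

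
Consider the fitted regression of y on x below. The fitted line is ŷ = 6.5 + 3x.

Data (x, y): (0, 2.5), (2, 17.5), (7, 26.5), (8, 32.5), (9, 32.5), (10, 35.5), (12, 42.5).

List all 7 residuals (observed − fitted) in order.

-4, 5, -1, 2, -1, -1, 0

x=0: ŷ = 6.5 + 3·0 = 6.5; e = 2.5 − 6.5 = -4
x=2: ŷ = 6.5 + 3·2 = 12.5; e = 17.5 − 12.5 = 5
x=7: ŷ = 6.5 + 3·7 = 27.5; e = 26.5 − 27.5 = -1
x=8: ŷ = 6.5 + 3·8 = 30.5; e = 32.5 − 30.5 = 2
x=9: ŷ = 6.5 + 3·9 = 33.5; e = 32.5 − 33.5 = -1
x=10: ŷ = 6.5 + 3·10 = 36.5; e = 35.5 − 36.5 = -1
x=12: ŷ = 6.5 + 3·12 = 42.5; e = 42.5 − 42.5 = 0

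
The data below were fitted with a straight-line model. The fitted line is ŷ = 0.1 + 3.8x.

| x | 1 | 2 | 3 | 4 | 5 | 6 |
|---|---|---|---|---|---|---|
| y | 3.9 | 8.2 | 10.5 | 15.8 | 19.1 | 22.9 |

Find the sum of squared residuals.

SSE = 1.5

x=1: ŷ = 0.1 + 3.8·1 = 3.9; r = 3.9 − 3.9 = 0
x=2: ŷ = 0.1 + 3.8·2 = 7.7; r = 8.2 − 7.7 = 0.5
x=3: ŷ = 0.1 + 3.8·3 = 11.5; r = 10.5 − 11.5 = -1
x=4: ŷ = 0.1 + 3.8·4 = 15.3; r = 15.8 − 15.3 = 0.5
x=5: ŷ = 0.1 + 3.8·5 = 19.1; r = 19.1 − 19.1 = 0
x=6: ŷ = 0.1 + 3.8·6 = 22.9; r = 22.9 − 22.9 = 0
SSE = 0 + 0.25 + 1 + 0.25 + 0 + 0 = 1.5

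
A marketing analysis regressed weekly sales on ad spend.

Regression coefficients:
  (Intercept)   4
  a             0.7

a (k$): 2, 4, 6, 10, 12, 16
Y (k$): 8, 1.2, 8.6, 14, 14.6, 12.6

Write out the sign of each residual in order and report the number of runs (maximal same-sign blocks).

4 runs

a=2: ŷ = 4 + 0.7·2 = 5.4; r = 8 − 5.4 = 2.6
a=4: ŷ = 4 + 0.7·4 = 6.8; r = 1.2 − 6.8 = -5.6
a=6: ŷ = 4 + 0.7·6 = 8.2; r = 8.6 − 8.2 = 0.4
a=10: ŷ = 4 + 0.7·10 = 11; r = 14 − 11 = 3
a=12: ŷ = 4 + 0.7·12 = 12.4; r = 14.6 − 12.4 = 2.2
a=16: ŷ = 4 + 0.7·16 = 15.2; r = 12.6 − 15.2 = -2.6
Signs: + − + + + −
Runs: +×1, −×1, +×3, −×1 → 4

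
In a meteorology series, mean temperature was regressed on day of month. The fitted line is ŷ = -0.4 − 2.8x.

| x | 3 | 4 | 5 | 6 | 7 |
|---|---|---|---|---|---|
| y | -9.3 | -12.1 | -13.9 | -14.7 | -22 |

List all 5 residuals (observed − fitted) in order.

-0.5, -0.5, 0.5, 2.5, -2

x=3: ŷ = -0.4 − 2.8·3 = -8.8; e = -9.3 − (-8.8) = -0.5
x=4: ŷ = -0.4 − 2.8·4 = -11.6; e = -12.1 − (-11.6) = -0.5
x=5: ŷ = -0.4 − 2.8·5 = -14.4; e = -13.9 − (-14.4) = 0.5
x=6: ŷ = -0.4 − 2.8·6 = -17.2; e = -14.7 − (-17.2) = 2.5
x=7: ŷ = -0.4 − 2.8·7 = -20; e = -22 − (-20) = -2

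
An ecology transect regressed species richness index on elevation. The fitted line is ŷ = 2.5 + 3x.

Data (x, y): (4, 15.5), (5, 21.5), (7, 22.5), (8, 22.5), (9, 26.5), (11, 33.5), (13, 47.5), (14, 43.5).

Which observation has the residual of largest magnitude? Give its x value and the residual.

x = 13, r = 6

x=4: ŷ = 2.5 + 3·4 = 14.5; r = 15.5 − 14.5 = 1
x=5: ŷ = 2.5 + 3·5 = 17.5; r = 21.5 − 17.5 = 4
x=7: ŷ = 2.5 + 3·7 = 23.5; r = 22.5 − 23.5 = -1
x=8: ŷ = 2.5 + 3·8 = 26.5; r = 22.5 − 26.5 = -4
x=9: ŷ = 2.5 + 3·9 = 29.5; r = 26.5 − 29.5 = -3
x=11: ŷ = 2.5 + 3·11 = 35.5; r = 33.5 − 35.5 = -2
x=13: ŷ = 2.5 + 3·13 = 41.5; r = 47.5 − 41.5 = 6
x=14: ŷ = 2.5 + 3·14 = 44.5; r = 43.5 − 44.5 = -1
Largest |r| is 6 at x = 13, residual 6.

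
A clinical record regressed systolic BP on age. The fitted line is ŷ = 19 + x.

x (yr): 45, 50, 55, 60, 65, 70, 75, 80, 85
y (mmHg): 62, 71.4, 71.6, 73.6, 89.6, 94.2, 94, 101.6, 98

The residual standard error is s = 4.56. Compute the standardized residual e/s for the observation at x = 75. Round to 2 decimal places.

ŷ = 19 + 75 = 94
e = 94 − 94 = 0
e/s = 0 / 4.56 = 0.00

0.00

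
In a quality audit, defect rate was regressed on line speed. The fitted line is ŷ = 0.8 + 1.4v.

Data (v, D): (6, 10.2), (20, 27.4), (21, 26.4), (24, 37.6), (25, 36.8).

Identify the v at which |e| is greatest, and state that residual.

v = 21, e = -3.8

v=6: ŷ = 0.8 + 1.4·6 = 9.2; e = 10.2 − 9.2 = 1
v=20: ŷ = 0.8 + 1.4·20 = 28.8; e = 27.4 − 28.8 = -1.4
v=21: ŷ = 0.8 + 1.4·21 = 30.2; e = 26.4 − 30.2 = -3.8
v=24: ŷ = 0.8 + 1.4·24 = 34.4; e = 37.6 − 34.4 = 3.2
v=25: ŷ = 0.8 + 1.4·25 = 35.8; e = 36.8 − 35.8 = 1
Largest |e| is 3.8 at v = 21, residual -3.8.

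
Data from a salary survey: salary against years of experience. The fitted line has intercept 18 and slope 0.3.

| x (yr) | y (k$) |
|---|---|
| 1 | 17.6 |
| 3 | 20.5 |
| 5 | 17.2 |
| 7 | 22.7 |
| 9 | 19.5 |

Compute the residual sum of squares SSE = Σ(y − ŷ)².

SSE = 16.54

x=1: ŷ = 18 + 0.3·1 = 18.3; r = 17.6 − 18.3 = -0.7
x=3: ŷ = 18 + 0.3·3 = 18.9; r = 20.5 − 18.9 = 1.6
x=5: ŷ = 18 + 0.3·5 = 19.5; r = 17.2 − 19.5 = -2.3
x=7: ŷ = 18 + 0.3·7 = 20.1; r = 22.7 − 20.1 = 2.6
x=9: ŷ = 18 + 0.3·9 = 20.7; r = 19.5 − 20.7 = -1.2
SSE = 0.49 + 2.56 + 5.29 + 6.76 + 1.44 = 16.54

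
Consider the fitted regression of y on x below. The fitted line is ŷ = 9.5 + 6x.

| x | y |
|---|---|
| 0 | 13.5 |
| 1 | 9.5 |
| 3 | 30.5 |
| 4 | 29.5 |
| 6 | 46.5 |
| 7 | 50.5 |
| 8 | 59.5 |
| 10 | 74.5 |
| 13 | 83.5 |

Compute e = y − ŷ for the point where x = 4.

e = -4

ŷ = 9.5 + 6·4 = 33.5
e = 29.5 − 33.5 = -4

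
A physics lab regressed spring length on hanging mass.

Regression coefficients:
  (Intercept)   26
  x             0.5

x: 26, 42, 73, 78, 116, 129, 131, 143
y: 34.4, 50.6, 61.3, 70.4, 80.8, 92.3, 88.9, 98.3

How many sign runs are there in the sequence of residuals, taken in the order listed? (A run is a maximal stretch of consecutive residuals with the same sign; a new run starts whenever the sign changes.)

8 runs

x=26: ŷ = 26 + 0.5·26 = 39; e = 34.4 − 39 = -4.6
x=42: ŷ = 26 + 0.5·42 = 47; e = 50.6 − 47 = 3.6
x=73: ŷ = 26 + 0.5·73 = 62.5; e = 61.3 − 62.5 = -1.2
x=78: ŷ = 26 + 0.5·78 = 65; e = 70.4 − 65 = 5.4
x=116: ŷ = 26 + 0.5·116 = 84; e = 80.8 − 84 = -3.2
x=129: ŷ = 26 + 0.5·129 = 90.5; e = 92.3 − 90.5 = 1.8
x=131: ŷ = 26 + 0.5·131 = 91.5; e = 88.9 − 91.5 = -2.6
x=143: ŷ = 26 + 0.5·143 = 97.5; e = 98.3 − 97.5 = 0.8
Signs: − + − + − + − +
Runs: −×1, +×1, −×1, +×1, −×1, +×1, −×1, +×1 → 8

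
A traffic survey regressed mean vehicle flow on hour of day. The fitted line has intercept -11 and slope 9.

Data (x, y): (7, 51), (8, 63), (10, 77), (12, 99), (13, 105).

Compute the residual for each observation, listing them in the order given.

-1, 2, -2, 2, -1

x=7: ŷ = -11 + 9·7 = 52; r = 51 − 52 = -1
x=8: ŷ = -11 + 9·8 = 61; r = 63 − 61 = 2
x=10: ŷ = -11 + 9·10 = 79; r = 77 − 79 = -2
x=12: ŷ = -11 + 9·12 = 97; r = 99 − 97 = 2
x=13: ŷ = -11 + 9·13 = 106; r = 105 − 106 = -1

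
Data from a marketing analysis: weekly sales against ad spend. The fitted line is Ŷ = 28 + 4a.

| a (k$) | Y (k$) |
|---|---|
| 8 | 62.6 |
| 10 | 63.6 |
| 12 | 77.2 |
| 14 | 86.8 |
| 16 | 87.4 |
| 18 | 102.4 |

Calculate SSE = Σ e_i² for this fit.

a=8: Ŷ = 28 + 4·8 = 60; e = 62.6 − 60 = 2.6
a=10: Ŷ = 28 + 4·10 = 68; e = 63.6 − 68 = -4.4
a=12: Ŷ = 28 + 4·12 = 76; e = 77.2 − 76 = 1.2
a=14: Ŷ = 28 + 4·14 = 84; e = 86.8 − 84 = 2.8
a=16: Ŷ = 28 + 4·16 = 92; e = 87.4 − 92 = -4.6
a=18: Ŷ = 28 + 4·18 = 100; e = 102.4 − 100 = 2.4
SSE = 6.76 + 19.36 + 1.44 + 7.84 + 21.16 + 5.76 = 62.32

SSE = 62.32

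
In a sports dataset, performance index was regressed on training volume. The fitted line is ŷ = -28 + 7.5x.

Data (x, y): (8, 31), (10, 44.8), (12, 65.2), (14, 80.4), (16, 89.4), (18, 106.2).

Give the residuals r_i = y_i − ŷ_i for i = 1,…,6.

-1, -2.2, 3.2, 3.4, -2.6, -0.8

x=8: ŷ = -28 + 7.5·8 = 32; r = 31 − 32 = -1
x=10: ŷ = -28 + 7.5·10 = 47; r = 44.8 − 47 = -2.2
x=12: ŷ = -28 + 7.5·12 = 62; r = 65.2 − 62 = 3.2
x=14: ŷ = -28 + 7.5·14 = 77; r = 80.4 − 77 = 3.4
x=16: ŷ = -28 + 7.5·16 = 92; r = 89.4 − 92 = -2.6
x=18: ŷ = -28 + 7.5·18 = 107; r = 106.2 − 107 = -0.8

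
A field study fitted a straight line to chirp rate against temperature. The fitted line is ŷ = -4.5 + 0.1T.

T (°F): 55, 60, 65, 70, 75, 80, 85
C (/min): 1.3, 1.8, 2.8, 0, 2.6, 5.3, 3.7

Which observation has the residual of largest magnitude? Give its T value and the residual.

T=55: ŷ = -4.5 + 0.1·55 = 1; r = 1.3 − 1 = 0.3
T=60: ŷ = -4.5 + 0.1·60 = 1.5; r = 1.8 − 1.5 = 0.3
T=65: ŷ = -4.5 + 0.1·65 = 2; r = 2.8 − 2 = 0.8
T=70: ŷ = -4.5 + 0.1·70 = 2.5; r = 0 − 2.5 = -2.5
T=75: ŷ = -4.5 + 0.1·75 = 3; r = 2.6 − 3 = -0.4
T=80: ŷ = -4.5 + 0.1·80 = 3.5; r = 5.3 − 3.5 = 1.8
T=85: ŷ = -4.5 + 0.1·85 = 4; r = 3.7 − 4 = -0.3
Largest |r| is 2.5 at T = 70, residual -2.5.

T = 70, r = -2.5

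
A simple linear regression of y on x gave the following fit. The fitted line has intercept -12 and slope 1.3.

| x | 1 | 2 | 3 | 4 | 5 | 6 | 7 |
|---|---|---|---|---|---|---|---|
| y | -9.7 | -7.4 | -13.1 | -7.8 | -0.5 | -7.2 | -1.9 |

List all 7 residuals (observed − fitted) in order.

x=1: ŷ = -12 + 1.3·1 = -10.7; r = -9.7 − (-10.7) = 1
x=2: ŷ = -12 + 1.3·2 = -9.4; r = -7.4 − (-9.4) = 2
x=3: ŷ = -12 + 1.3·3 = -8.1; r = -13.1 − (-8.1) = -5
x=4: ŷ = -12 + 1.3·4 = -6.8; r = -7.8 − (-6.8) = -1
x=5: ŷ = -12 + 1.3·5 = -5.5; r = -0.5 − (-5.5) = 5
x=6: ŷ = -12 + 1.3·6 = -4.2; r = -7.2 − (-4.2) = -3
x=7: ŷ = -12 + 1.3·7 = -2.9; r = -1.9 − (-2.9) = 1

1, 2, -5, -1, 5, -3, 1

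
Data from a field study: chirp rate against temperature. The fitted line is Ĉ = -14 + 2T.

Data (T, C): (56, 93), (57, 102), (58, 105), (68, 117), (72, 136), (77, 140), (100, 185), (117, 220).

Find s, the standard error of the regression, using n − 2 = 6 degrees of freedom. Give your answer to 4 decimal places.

T=56: Ĉ = -14 + 2·56 = 98; e = 93 − 98 = -5
T=57: Ĉ = -14 + 2·57 = 100; e = 102 − 100 = 2
T=58: Ĉ = -14 + 2·58 = 102; e = 105 − 102 = 3
T=68: Ĉ = -14 + 2·68 = 122; e = 117 − 122 = -5
T=72: Ĉ = -14 + 2·72 = 130; e = 136 − 130 = 6
T=77: Ĉ = -14 + 2·77 = 140; e = 140 − 140 = 0
T=100: Ĉ = -14 + 2·100 = 186; e = 185 − 186 = -1
T=117: Ĉ = -14 + 2·117 = 220; e = 220 − 220 = 0
SSE = 25 + 4 + 9 + 25 + 36 + 0 + 1 + 0 = 100
s = √(100/6) = √16.6667 ≈ 4.0825

s = 4.0825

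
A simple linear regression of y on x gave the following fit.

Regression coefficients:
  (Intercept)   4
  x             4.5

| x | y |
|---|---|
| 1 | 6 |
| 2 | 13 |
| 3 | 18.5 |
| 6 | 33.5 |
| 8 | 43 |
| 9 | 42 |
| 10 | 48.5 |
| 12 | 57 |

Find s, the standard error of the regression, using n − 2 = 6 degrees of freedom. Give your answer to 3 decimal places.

s = 2.236

x=1: ŷ = 4 + 4.5·1 = 8.5; e = 6 − 8.5 = -2.5
x=2: ŷ = 4 + 4.5·2 = 13; e = 13 − 13 = 0
x=3: ŷ = 4 + 4.5·3 = 17.5; e = 18.5 − 17.5 = 1
x=6: ŷ = 4 + 4.5·6 = 31; e = 33.5 − 31 = 2.5
x=8: ŷ = 4 + 4.5·8 = 40; e = 43 − 40 = 3
x=9: ŷ = 4 + 4.5·9 = 44.5; e = 42 − 44.5 = -2.5
x=10: ŷ = 4 + 4.5·10 = 49; e = 48.5 − 49 = -0.5
x=12: ŷ = 4 + 4.5·12 = 58; e = 57 − 58 = -1
SSE = 6.25 + 0 + 1 + 6.25 + 9 + 6.25 + 0.25 + 1 = 30
s = √(30/6) = √5 ≈ 2.236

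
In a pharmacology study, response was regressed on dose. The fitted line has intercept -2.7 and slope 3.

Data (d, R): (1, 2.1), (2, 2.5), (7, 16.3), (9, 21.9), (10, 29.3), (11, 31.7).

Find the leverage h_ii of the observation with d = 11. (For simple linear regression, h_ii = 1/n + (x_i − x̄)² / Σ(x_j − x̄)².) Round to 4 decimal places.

h = 0.3769

d̄ = (1 + 2 + 7 + 9 + 10 + 11)/6 = 6.66667
Σ(d − d̄)² = 32.1111 + 21.7778 + 0.111111 + 5.44444 + 11.1111 + 18.7778 = 89.3333
h = 1/6 + (4.33333)²/89.3333 = 0.166667 + 0.210199 = 0.3769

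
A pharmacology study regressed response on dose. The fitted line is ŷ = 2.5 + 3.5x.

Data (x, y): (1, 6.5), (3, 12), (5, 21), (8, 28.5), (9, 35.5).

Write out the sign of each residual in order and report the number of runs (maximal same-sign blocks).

x=1: ŷ = 2.5 + 3.5·1 = 6; r = 6.5 − 6 = 0.5
x=3: ŷ = 2.5 + 3.5·3 = 13; r = 12 − 13 = -1
x=5: ŷ = 2.5 + 3.5·5 = 20; r = 21 − 20 = 1
x=8: ŷ = 2.5 + 3.5·8 = 30.5; r = 28.5 − 30.5 = -2
x=9: ŷ = 2.5 + 3.5·9 = 34; r = 35.5 − 34 = 1.5
Signs: + − + − +
Runs: +×1, −×1, +×1, −×1, +×1 → 5

5 runs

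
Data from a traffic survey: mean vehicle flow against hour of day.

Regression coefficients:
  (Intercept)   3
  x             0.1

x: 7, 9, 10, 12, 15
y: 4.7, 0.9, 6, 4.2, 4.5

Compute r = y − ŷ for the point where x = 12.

ŷ = 3 + 0.1·12 = 4.2
r = 4.2 − 4.2 = 0

r = 0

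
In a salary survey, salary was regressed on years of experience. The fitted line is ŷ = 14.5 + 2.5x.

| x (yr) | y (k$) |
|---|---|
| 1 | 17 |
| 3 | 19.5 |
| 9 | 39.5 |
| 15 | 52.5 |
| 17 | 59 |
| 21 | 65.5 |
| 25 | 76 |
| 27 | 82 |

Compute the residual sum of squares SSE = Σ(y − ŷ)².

SSE = 20

x=1: ŷ = 14.5 + 2.5·1 = 17; e = 17 − 17 = 0
x=3: ŷ = 14.5 + 2.5·3 = 22; e = 19.5 − 22 = -2.5
x=9: ŷ = 14.5 + 2.5·9 = 37; e = 39.5 − 37 = 2.5
x=15: ŷ = 14.5 + 2.5·15 = 52; e = 52.5 − 52 = 0.5
x=17: ŷ = 14.5 + 2.5·17 = 57; e = 59 − 57 = 2
x=21: ŷ = 14.5 + 2.5·21 = 67; e = 65.5 − 67 = -1.5
x=25: ŷ = 14.5 + 2.5·25 = 77; e = 76 − 77 = -1
x=27: ŷ = 14.5 + 2.5·27 = 82; e = 82 − 82 = 0
SSE = 0 + 6.25 + 6.25 + 0.25 + 4 + 2.25 + 1 + 0 = 20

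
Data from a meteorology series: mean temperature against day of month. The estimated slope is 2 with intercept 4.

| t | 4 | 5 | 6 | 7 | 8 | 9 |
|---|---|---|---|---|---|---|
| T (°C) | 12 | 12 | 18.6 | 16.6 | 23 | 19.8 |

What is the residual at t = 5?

e = -2

ŷ = 4 + 2·5 = 14
e = 12 − 14 = -2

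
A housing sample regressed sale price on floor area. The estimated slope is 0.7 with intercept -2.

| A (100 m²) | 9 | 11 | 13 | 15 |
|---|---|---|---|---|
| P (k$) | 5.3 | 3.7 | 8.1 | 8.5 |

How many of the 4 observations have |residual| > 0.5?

A=9: P̂ = -2 + 0.7·9 = 4.3; r = 5.3 − 4.3 = 1
A=11: P̂ = -2 + 0.7·11 = 5.7; r = 3.7 − 5.7 = -2
A=13: P̂ = -2 + 0.7·13 = 7.1; r = 8.1 − 7.1 = 1
A=15: P̂ = -2 + 0.7·15 = 8.5; r = 8.5 − 8.5 = 0
|r| > 0.5: A=9 (|r|=1), A=11 (|r|=2), A=13 (|r|=1) → 3

3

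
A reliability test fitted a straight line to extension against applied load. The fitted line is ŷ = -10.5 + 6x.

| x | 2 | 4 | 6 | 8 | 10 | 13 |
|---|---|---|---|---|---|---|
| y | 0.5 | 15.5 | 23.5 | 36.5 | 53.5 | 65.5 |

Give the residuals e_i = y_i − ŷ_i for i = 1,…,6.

-1, 2, -2, -1, 4, -2

x=2: ŷ = -10.5 + 6·2 = 1.5; e = 0.5 − 1.5 = -1
x=4: ŷ = -10.5 + 6·4 = 13.5; e = 15.5 − 13.5 = 2
x=6: ŷ = -10.5 + 6·6 = 25.5; e = 23.5 − 25.5 = -2
x=8: ŷ = -10.5 + 6·8 = 37.5; e = 36.5 − 37.5 = -1
x=10: ŷ = -10.5 + 6·10 = 49.5; e = 53.5 − 49.5 = 4
x=13: ŷ = -10.5 + 6·13 = 67.5; e = 65.5 − 67.5 = -2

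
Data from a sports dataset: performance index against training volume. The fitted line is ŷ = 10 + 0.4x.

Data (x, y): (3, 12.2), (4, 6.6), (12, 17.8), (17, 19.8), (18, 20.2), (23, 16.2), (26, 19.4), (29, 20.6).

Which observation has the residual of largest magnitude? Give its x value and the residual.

x=3: ŷ = 10 + 0.4·3 = 11.2; e = 12.2 − 11.2 = 1
x=4: ŷ = 10 + 0.4·4 = 11.6; e = 6.6 − 11.6 = -5
x=12: ŷ = 10 + 0.4·12 = 14.8; e = 17.8 − 14.8 = 3
x=17: ŷ = 10 + 0.4·17 = 16.8; e = 19.8 − 16.8 = 3
x=18: ŷ = 10 + 0.4·18 = 17.2; e = 20.2 − 17.2 = 3
x=23: ŷ = 10 + 0.4·23 = 19.2; e = 16.2 − 19.2 = -3
x=26: ŷ = 10 + 0.4·26 = 20.4; e = 19.4 − 20.4 = -1
x=29: ŷ = 10 + 0.4·29 = 21.6; e = 20.6 − 21.6 = -1
Largest |e| is 5 at x = 4, residual -5.

x = 4, e = -5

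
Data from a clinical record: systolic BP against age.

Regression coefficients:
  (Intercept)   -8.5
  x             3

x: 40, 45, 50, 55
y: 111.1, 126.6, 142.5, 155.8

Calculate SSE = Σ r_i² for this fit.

x=40: ŷ = -8.5 + 3·40 = 111.5; r = 111.1 − 111.5 = -0.4
x=45: ŷ = -8.5 + 3·45 = 126.5; r = 126.6 − 126.5 = 0.1
x=50: ŷ = -8.5 + 3·50 = 141.5; r = 142.5 − 141.5 = 1
x=55: ŷ = -8.5 + 3·55 = 156.5; r = 155.8 − 156.5 = -0.7
SSE = 0.16 + 0.01 + 1 + 0.49 = 1.66

SSE = 1.66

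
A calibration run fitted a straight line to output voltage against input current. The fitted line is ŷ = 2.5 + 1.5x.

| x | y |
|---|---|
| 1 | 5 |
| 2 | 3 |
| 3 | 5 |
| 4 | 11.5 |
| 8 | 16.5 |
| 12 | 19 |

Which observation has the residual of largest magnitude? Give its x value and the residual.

x=1: ŷ = 2.5 + 1.5·1 = 4; e = 5 − 4 = 1
x=2: ŷ = 2.5 + 1.5·2 = 5.5; e = 3 − 5.5 = -2.5
x=3: ŷ = 2.5 + 1.5·3 = 7; e = 5 − 7 = -2
x=4: ŷ = 2.5 + 1.5·4 = 8.5; e = 11.5 − 8.5 = 3
x=8: ŷ = 2.5 + 1.5·8 = 14.5; e = 16.5 − 14.5 = 2
x=12: ŷ = 2.5 + 1.5·12 = 20.5; e = 19 − 20.5 = -1.5
Largest |e| is 3 at x = 4, residual 3.

x = 4, e = 3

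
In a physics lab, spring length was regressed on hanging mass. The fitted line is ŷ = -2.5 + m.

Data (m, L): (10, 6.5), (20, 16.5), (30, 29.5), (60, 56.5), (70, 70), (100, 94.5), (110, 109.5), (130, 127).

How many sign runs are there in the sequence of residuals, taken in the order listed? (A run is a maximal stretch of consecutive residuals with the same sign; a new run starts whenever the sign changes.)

7 runs

m=10: ŷ = -2.5 + 10 = 7.5; e = 6.5 − 7.5 = -1
m=20: ŷ = -2.5 + 20 = 17.5; e = 16.5 − 17.5 = -1
m=30: ŷ = -2.5 + 30 = 27.5; e = 29.5 − 27.5 = 2
m=60: ŷ = -2.5 + 60 = 57.5; e = 56.5 − 57.5 = -1
m=70: ŷ = -2.5 + 70 = 67.5; e = 70 − 67.5 = 2.5
m=100: ŷ = -2.5 + 100 = 97.5; e = 94.5 − 97.5 = -3
m=110: ŷ = -2.5 + 110 = 107.5; e = 109.5 − 107.5 = 2
m=130: ŷ = -2.5 + 130 = 127.5; e = 127 − 127.5 = -0.5
Signs: − − + − + − + −
Runs: −×2, +×1, −×1, +×1, −×1, +×1, −×1 → 7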